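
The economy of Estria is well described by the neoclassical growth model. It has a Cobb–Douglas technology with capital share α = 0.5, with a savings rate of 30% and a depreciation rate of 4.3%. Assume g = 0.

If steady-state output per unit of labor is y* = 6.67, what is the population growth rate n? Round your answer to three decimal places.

Steady state requires s·f(k) = (n + δ)·k, i.e. s·k^α = (n + δ)·k.
Since y* = [s/(n + δ)]^(α/(1−α)), we have s/(n + δ) = (y*)^((1−α)/α) = 6.67^1 = 6.6700.
Therefore n + δ = s / 6.6700 = 0.30 / 6.6700 = 0.0450, so n = 0.0450 − 0.043 = 0.0020.

n ≈ 0.002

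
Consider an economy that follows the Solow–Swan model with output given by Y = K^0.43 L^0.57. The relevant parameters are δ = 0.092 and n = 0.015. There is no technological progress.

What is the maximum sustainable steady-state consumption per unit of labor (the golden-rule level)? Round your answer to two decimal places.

At the golden rule, f'(k) = n + δ, so α·k^(α−1) = n + δ and k_gold = (α/(n + δ))^(1/(1−α)).
k_gold = (0.43/0.107)^(1/0.57) = 4.0187^1.7544 ≈ 11.4765
c_gold = f(k_gold) − (n + δ)·k_gold = 2.8557 − 0.107×11.4765 ≈ 1.6277

c_gold ≈ 1.63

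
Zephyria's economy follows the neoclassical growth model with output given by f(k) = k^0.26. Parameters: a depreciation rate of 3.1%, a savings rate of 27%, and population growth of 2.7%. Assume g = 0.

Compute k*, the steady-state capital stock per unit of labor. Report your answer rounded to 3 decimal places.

k* ≈ 7.991

At the steady state, Δk = 0, so s·k^α = (n + δ)·k.
Rearranging, k^(1−α) = s / (n + δ).
k^0.74 = 0.27 / (0.027 + 0.031) = 0.27 / 0.058 = 4.6552
k* = 4.6552^(1/0.74) ≈ 7.9913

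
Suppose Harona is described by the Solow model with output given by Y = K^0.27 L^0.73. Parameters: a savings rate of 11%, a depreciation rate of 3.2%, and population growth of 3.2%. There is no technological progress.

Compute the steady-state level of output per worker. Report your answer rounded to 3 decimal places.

y* ≈ 1.222

At the steady state, Δk = 0, so s·k^α = (n + δ)·k.
Dividing both sides by k: k^(1−α) = s / (n + δ).
k^0.73 = 0.11 / (0.032 + 0.032) = 0.11 / 0.064 = 1.7188
k* = 1.7188^(1/0.73) ≈ 2.1000
y* = (k*)^α = 2.1000^0.27 ≈ 1.2218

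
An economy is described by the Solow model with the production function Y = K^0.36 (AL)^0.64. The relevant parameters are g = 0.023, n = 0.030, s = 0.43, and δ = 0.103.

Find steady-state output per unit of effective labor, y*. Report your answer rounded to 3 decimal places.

y* = 1.769

Steady state requires s·f(k) = (n + g + δ)·k, i.e. s·k^α = (n + g + δ)·k.
Rearranging, k^(1−α) = s / (n + g + δ).
k^0.64 = 0.43 / (0.030 + 0.023 + 0.103) = 0.43 / 0.156 = 2.7564
k* = 2.7564^(1/0.64) ≈ 4.8757
y* = (k*)^α = 4.8757^0.36 ≈ 1.7689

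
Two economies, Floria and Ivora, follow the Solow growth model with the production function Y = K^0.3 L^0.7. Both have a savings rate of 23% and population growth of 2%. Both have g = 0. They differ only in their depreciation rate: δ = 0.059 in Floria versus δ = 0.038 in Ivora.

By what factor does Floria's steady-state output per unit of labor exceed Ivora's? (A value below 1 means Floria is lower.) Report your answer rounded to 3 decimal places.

Steady-state y* = [s/(n + δ)]^(α/(1−α)), so the ratio is [ (s_F/(n + δ)_F) / (s_I/(n + δ)_I) ]^0.4286.
s_F/(n + δ)_F = 0.23/0.079 = 2.9114; s_I/(n + δ)_I = 0.23/0.058 = 3.9655.
Ratio = (2.9114/3.9655)^0.4286 = 0.7342^0.4286 ≈ 0.8760

ratio ≈ 0.876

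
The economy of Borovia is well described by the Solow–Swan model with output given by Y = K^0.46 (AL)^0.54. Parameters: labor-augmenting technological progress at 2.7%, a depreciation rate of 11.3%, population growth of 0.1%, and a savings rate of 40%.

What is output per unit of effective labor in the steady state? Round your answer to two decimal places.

Steady state requires s·f(k) = (n + g + δ)·k, i.e. s·k^α = (n + g + δ)·k.
Rearranging, k^(1−α) = s / (n + g + δ).
k^0.54 = 0.40 / (0.001 + 0.027 + 0.113) = 0.40 / 0.141 = 2.8369
k* = 2.8369^(1/0.54) ≈ 6.8960
y* = (k*)^α = 6.8960^0.46 ≈ 2.4308

y* ≈ 2.43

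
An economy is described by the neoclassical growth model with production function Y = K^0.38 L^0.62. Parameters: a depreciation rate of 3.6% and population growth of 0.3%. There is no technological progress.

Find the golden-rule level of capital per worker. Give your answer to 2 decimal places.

The golden rule sets f'(k) = n + δ, i.e. α·k^(α−1) = n + δ.
So k^(1−α) = α / (n + δ) = 0.38 / 0.039 = 9.7436.
k_gold = 9.7436^(1/0.62) ≈ 39.3286

k_gold ≈ 39.33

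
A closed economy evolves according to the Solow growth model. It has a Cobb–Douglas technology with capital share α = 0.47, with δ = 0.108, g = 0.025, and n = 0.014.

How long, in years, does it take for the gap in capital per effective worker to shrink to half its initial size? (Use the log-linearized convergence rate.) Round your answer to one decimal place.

about 8.9 years

Near the steady state the convergence rate is λ = (1 − α)(n + g + δ).
λ = (1 − 0.47) × 0.147 = 0.53 × 0.147 = 0.07791
Half-life = ln 2 / λ = 0.6931 / 0.07791 ≈ 8.90 years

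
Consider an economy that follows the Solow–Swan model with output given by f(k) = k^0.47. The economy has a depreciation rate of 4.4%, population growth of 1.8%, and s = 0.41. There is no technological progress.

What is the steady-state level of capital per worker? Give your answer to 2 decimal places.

In steady state, investment equals break-even investment: s·k^α = (n + δ)·k.
Rearranging, k^(1−α) = s / (n + δ).
k^0.53 = 0.41 / (0.018 + 0.044) = 0.41 / 0.062 = 6.6129
k* = 6.6129^(1/0.53) ≈ 35.3109

k* = 35.31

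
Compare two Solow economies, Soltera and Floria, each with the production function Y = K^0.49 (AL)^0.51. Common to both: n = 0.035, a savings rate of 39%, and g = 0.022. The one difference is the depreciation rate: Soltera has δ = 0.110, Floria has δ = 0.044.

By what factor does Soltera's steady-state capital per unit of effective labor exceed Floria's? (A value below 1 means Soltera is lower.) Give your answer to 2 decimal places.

ratio ≈ 0.37

Steady-state k* = [s/(n + g + δ)]^(1/(1−α)), so the ratio is [ (s_S/(n + g + δ)_S) / (s_F/(n + g + δ)_F) ]^1.9608.
s_S/(n + g + δ)_S = 0.39/0.167 = 2.3353; s_F/(n + g + δ)_F = 0.39/0.101 = 3.8614.
Ratio = (2.3353/3.8614)^1.9608 = 0.6048^1.9608 ≈ 0.3731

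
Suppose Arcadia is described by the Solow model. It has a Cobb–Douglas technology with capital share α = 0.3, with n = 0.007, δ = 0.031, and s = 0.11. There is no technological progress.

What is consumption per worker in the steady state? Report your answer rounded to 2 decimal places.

c* ≈ 1.40

Steady state requires s·f(k) = (n + δ)·k, i.e. s·k^α = (n + δ)·k.
Dividing both sides by k: k^(1−α) = s / (n + δ).
k^0.7 = 0.11 / (0.007 + 0.031) = 0.11 / 0.038 = 2.8947
k* = 2.8947^(1/0.7) ≈ 4.5649
y* = (k*)^α = 4.5649^0.3 ≈ 1.5770
c* = (1 − s)·y* = (1 − 0.11) × 1.5770 ≈ 1.4035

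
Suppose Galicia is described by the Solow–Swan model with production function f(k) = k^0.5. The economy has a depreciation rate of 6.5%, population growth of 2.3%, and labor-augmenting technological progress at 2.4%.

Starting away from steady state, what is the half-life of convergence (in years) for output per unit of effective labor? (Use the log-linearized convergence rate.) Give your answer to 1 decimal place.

Near the steady state the convergence rate is λ = (1 − α)(n + g + δ).
λ = (1 − 0.5) × 0.112 = 0.5 × 0.112 = 0.0560
Half-life = ln 2 / λ = 0.6931 / 0.0560 ≈ 12.38 years

t_½ ≈ 12.4 years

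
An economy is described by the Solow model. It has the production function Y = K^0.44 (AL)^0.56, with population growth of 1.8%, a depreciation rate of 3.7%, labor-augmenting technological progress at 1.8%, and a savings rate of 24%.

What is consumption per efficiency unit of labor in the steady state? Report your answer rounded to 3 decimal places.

c* = 1.936

Steady state requires s·f(k) = (n + g + δ)·k, i.e. s·k^α = (n + g + δ)·k.
Rearranging, k^(1−α) = s / (n + g + δ).
k^0.56 = 0.24 / (0.018 + 0.018 + 0.037) = 0.24 / 0.073 = 3.2877
k* = 3.2877^(1/0.56) ≈ 8.3757
y* = (k*)^α = 8.3757^0.44 ≈ 2.5476
c* = (1 − s)·y* = (1 − 0.24) × 2.5476 ≈ 1.9362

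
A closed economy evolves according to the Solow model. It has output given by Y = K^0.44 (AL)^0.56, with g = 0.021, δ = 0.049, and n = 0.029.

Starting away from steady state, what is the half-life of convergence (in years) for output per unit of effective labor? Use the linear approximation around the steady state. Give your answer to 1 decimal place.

half-life ≈ 12.5 years

Near the steady state the convergence rate is λ = (1 − α)(n + g + δ).
λ = (1 − 0.44) × 0.099 = 0.56 × 0.099 = 0.05544
Half-life = ln 2 / λ = 0.6931 / 0.05544 ≈ 12.50 years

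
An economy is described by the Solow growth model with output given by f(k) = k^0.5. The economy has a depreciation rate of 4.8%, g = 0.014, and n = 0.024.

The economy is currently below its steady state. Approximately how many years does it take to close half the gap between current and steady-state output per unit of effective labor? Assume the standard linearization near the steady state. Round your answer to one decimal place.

Near the steady state the convergence rate is λ = (1 − α)(n + g + δ).
λ = (1 − 0.5) × 0.086 = 0.5 × 0.086 = 0.0430
Half-life = ln 2 / λ = 0.6931 / 0.0430 ≈ 16.12 years

about 16.1 years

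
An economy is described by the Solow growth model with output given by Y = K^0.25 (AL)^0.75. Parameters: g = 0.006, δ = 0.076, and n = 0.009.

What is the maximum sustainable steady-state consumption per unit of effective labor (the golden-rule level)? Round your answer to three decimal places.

At the golden rule, f'(k) = n + g + δ, so α·k^(α−1) = n + g + δ and k_gold = (α/(n + g + δ))^(1/(1−α)).
k_gold = (0.25/0.091)^(1/0.75) = 2.7473^1.3333 ≈ 3.8476
c_gold = f(k_gold) − (n + g + δ)·k_gold = 1.4005 − 0.091×3.8476 ≈ 1.0504

c_gold ≈ 1.050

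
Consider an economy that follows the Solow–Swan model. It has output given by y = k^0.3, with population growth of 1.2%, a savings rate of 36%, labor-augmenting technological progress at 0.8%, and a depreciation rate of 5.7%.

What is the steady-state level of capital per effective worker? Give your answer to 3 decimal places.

In steady state, investment equals break-even investment: s·k^α = (n + g + δ)·k.
Dividing both sides by k: k^(1−α) = s / (n + g + δ).
k^0.7 = 0.36 / (0.012 + 0.008 + 0.057) = 0.36 / 0.077 = 4.6753
k* = 4.6753^(1/0.7) ≈ 9.0546

k* ≈ 9.055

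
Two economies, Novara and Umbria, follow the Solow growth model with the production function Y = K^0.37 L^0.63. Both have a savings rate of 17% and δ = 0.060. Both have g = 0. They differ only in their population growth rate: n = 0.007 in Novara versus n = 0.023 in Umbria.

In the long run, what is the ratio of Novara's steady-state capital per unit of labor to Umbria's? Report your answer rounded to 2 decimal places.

Steady-state k* = [s/(n + δ)]^(1/(1−α)), so the ratio is [ (s_N/(n + δ)_N) / (s_U/(n + δ)_U) ]^1.5873.
s_N/(n + δ)_N = 0.17/0.067 = 2.5373; s_U/(n + δ)_U = 0.17/0.083 = 2.0482.
Ratio = (2.5373/2.0482)^1.5873 = 1.2388^1.5873 ≈ 1.4048

ratio ≈ 1.40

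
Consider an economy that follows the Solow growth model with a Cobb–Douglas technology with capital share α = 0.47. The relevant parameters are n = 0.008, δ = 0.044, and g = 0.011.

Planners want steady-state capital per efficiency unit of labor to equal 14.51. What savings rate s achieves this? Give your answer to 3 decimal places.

s ≈ 0.260

Steady state requires s·f(k) = (n + g + δ)·k, i.e. s·k^α = (n + g + δ)·k.
So s / (n + g + δ) = (k*)^(1−α) = 14.51^0.53 = 4.1275.
Therefore s = 4.1275 × (n + g + δ) = 4.1275 × 0.063 = 0.2600.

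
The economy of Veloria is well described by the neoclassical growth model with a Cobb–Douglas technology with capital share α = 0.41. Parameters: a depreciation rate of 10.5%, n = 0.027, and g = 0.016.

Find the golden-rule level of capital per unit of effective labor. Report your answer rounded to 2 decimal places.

k_gold ≈ 5.62

The golden rule sets f'(k) = n + g + δ, i.e. α·k^(α−1) = n + g + δ.
So k^(1−α) = α / (n + g + δ) = 0.41 / 0.148 = 2.7703.
k_gold = 2.7703^(1/0.59) ≈ 5.6240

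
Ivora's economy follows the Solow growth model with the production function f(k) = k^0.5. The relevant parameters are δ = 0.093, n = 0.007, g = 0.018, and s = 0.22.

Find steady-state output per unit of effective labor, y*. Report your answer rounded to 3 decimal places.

y* ≈ 1.864

Steady state requires s·f(k) = (n + g + δ)·k, i.e. s·k^α = (n + g + δ)·k.
Dividing both sides by k: k^(1−α) = s / (n + g + δ).
k^0.5 = 0.22 / (0.007 + 0.018 + 0.093) = 0.22 / 0.118 = 1.8644
k* = 1.8644^(1/0.5) ≈ 3.4760
y* = (k*)^α = 3.4760^0.5 ≈ 1.8644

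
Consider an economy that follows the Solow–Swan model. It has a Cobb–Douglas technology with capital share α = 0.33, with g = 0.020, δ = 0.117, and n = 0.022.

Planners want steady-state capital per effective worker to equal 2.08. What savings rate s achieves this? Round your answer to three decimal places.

At the steady state, Δk = 0, so s·k^α = (n + g + δ)·k.
So s / (n + g + δ) = (k*)^(1−α) = 2.08^0.67 = 1.6334.
Therefore s = 1.6334 × (n + g + δ) = 1.6334 × 0.159 = 0.2597.

s ≈ 0.260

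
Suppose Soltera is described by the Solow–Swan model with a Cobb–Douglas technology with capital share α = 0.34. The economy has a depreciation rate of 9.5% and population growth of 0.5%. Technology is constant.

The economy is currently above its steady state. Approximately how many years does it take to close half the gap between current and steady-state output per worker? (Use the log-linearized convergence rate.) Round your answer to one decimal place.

Near the steady state the convergence rate is λ = (1 − α)(n + δ).
λ = (1 − 0.34) × 0.100 = 0.66 × 0.100 = 0.0660
Half-life = ln 2 / λ = 0.6931 / 0.0660 ≈ 10.50 years

about 10.5 years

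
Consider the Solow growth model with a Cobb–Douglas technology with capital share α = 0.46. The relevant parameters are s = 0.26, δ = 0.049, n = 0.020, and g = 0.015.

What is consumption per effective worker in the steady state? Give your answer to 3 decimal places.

c* = 1.937

At the steady state, Δk = 0, so s·k^α = (n + g + δ)·k.
Dividing both sides by k: k^(1−α) = s / (n + g + δ).
k^0.54 = 0.26 / (0.020 + 0.015 + 0.049) = 0.26 / 0.084 = 3.0952
k* = 3.0952^(1/0.54) ≈ 8.1037
y* = (k*)^α = 8.1037^0.46 ≈ 2.6181
c* = (1 − s)·y* = (1 − 0.26) × 2.6181 ≈ 1.9374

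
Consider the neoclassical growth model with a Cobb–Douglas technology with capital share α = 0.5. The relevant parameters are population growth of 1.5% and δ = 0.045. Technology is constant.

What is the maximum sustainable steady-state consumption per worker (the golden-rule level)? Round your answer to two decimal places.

At the golden rule, f'(k) = n + δ, so α·k^(α−1) = n + δ and k_gold = (α/(n + δ))^(1/(1−α)).
k_gold = (0.5/0.060)^(1/0.5) = 8.3333^2 ≈ 69.4439
c_gold = f(k_gold) − (n + δ)·k_gold = 8.3333 − 0.060×69.4439 ≈ 4.1667

c_gold ≈ 4.17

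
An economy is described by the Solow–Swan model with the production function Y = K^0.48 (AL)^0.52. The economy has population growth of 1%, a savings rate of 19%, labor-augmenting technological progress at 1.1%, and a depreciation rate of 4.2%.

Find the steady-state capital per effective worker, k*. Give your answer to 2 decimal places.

k* ≈ 8.36

In steady state, investment equals break-even investment: s·k^α = (n + g + δ)·k.
Rearranging, k^(1−α) = s / (n + g + δ).
k^0.52 = 0.19 / (0.010 + 0.011 + 0.042) = 0.19 / 0.063 = 3.0159
k* = 3.0159^(1/0.52) ≈ 8.3552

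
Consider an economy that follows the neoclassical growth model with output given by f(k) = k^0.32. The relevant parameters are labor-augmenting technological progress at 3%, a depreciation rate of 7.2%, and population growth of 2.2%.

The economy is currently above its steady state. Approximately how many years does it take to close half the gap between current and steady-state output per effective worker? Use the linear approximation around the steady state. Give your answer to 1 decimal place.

Near the steady state the convergence rate is λ = (1 − α)(n + g + δ).
λ = (1 − 0.32) × 0.124 = 0.68 × 0.124 = 0.08432
Half-life = ln 2 / λ = 0.6931 / 0.08432 ≈ 8.22 years

half-life ≈ 8.2 years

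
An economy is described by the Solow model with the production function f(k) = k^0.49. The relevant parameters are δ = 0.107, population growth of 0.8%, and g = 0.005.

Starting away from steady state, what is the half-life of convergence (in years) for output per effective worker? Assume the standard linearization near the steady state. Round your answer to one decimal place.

Near the steady state the convergence rate is λ = (1 − α)(n + g + δ).
λ = (1 − 0.49) × 0.120 = 0.51 × 0.120 = 0.0612
Half-life = ln 2 / λ = 0.6931 / 0.0612 ≈ 11.33 years

about 11.3 years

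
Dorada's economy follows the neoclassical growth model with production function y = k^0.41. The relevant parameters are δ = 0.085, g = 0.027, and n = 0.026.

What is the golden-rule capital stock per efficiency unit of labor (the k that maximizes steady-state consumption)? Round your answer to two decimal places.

k_gold ≈ 6.33

The golden rule sets f'(k) = n + g + δ, i.e. α·k^(α−1) = n + g + δ.
So k^(1−α) = α / (n + g + δ) = 0.41 / 0.138 = 2.9710.
k_gold = 2.9710^(1/0.59) ≈ 6.3318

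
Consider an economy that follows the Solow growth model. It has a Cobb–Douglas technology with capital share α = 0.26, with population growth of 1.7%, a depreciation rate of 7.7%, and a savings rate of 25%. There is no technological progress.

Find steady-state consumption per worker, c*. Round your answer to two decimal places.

c* = 1.06

In steady state, investment equals break-even investment: s·k^α = (n + δ)·k.
Rearranging, k^(1−α) = s / (n + δ).
k^0.74 = 0.25 / (0.017 + 0.077) = 0.25 / 0.094 = 2.6596
k* = 2.6596^(1/0.74) ≈ 3.7504
y* = (k*)^α = 3.7504^0.26 ≈ 1.4101
c* = (1 − s)·y* = (1 − 0.25) × 1.4101 ≈ 1.0576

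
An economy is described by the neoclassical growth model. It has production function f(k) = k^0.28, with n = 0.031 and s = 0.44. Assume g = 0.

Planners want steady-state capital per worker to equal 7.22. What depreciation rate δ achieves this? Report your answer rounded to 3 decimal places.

At the steady state, Δk = 0, so s·k^α = (n + δ)·k.
So s / (n + δ) = (k*)^(1−α) = 7.22^0.72 = 4.1509.
Therefore n + δ = s / 4.1509 = 0.44 / 4.1509 = 0.1060, so δ = 0.1060 − 0.031 = 0.0750.

δ ≈ 0.075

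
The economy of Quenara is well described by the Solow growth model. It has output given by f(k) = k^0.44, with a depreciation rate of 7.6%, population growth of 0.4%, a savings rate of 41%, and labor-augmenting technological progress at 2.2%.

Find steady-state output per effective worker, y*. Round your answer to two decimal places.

Steady state requires s·f(k) = (n + g + δ)·k, i.e. s·k^α = (n + g + δ)·k.
Rearranging, k^(1−α) = s / (n + g + δ).
k^0.56 = 0.41 / (0.004 + 0.022 + 0.076) = 0.41 / 0.102 = 4.0196
k* = 4.0196^(1/0.56) ≈ 11.9922
y* = (k*)^α = 11.9922^0.44 ≈ 2.9834

y* ≈ 2.98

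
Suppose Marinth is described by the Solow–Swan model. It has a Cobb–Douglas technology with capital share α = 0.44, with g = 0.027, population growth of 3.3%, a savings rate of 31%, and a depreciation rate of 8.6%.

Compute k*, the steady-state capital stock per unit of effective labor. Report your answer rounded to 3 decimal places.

k* ≈ 3.837

At the steady state, Δk = 0, so s·k^α = (n + g + δ)·k.
Rearranging, k^(1−α) = s / (n + g + δ).
k^0.56 = 0.31 / (0.033 + 0.027 + 0.086) = 0.31 / 0.146 = 2.1233
k* = 2.1233^(1/0.56) ≈ 3.8366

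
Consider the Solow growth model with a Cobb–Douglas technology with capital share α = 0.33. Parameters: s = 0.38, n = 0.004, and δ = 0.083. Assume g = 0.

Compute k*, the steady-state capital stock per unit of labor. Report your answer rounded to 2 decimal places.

k* = 9.03

At the steady state, Δk = 0, so s·k^α = (n + δ)·k.
Rearranging, k^(1−α) = s / (n + δ).
k^0.67 = 0.38 / (0.004 + 0.083) = 0.38 / 0.087 = 4.3678
k* = 4.3678^(1/0.67) ≈ 9.0285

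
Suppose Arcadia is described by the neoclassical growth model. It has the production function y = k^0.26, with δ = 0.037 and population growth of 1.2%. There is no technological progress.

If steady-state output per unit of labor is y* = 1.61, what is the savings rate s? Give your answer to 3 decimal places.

In steady state, investment equals break-even investment: s·k^α = (n + δ)·k.
Since y* = [s/(n + δ)]^(α/(1−α)), we have s/(n + δ) = (y*)^((1−α)/α) = 1.61^2.8462 = 3.8785.
Therefore s = 3.8785 × (n + δ) = 3.8785 × 0.049 = 0.1900.

s ≈ 0.190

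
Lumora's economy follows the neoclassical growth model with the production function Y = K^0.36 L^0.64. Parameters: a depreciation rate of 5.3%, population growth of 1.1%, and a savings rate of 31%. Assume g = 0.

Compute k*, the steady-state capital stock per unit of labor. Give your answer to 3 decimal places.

Steady state requires s·f(k) = (n + δ)·k, i.e. s·k^α = (n + δ)·k.
Rearranging, k^(1−α) = s / (n + δ).
k^0.64 = 0.31 / (0.011 + 0.053) = 0.31 / 0.064 = 4.8438
k* = 4.8438^(1/0.64) ≈ 11.7653

k* = 11.765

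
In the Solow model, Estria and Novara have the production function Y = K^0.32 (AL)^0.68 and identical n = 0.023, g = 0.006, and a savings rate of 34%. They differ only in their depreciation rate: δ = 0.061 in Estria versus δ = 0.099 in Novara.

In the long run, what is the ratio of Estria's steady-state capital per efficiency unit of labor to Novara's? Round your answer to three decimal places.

Steady-state k* = [s/(n + g + δ)]^(1/(1−α)), so the ratio is [ (s_E/(n + g + δ)_E) / (s_N/(n + g + δ)_N) ]^1.4706.
s_E/(n + g + δ)_E = 0.34/0.090 = 3.7778; s_N/(n + g + δ)_N = 0.34/0.128 = 2.6563.
Ratio = (3.7778/2.6563)^1.4706 = 1.4222^1.4706 ≈ 1.6786

ratio ≈ 1.679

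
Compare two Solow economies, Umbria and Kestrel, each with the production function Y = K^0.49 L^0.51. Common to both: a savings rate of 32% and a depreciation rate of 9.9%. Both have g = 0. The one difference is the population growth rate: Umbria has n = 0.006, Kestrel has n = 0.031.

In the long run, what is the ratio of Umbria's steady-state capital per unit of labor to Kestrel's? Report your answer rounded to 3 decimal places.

Steady-state k* = [s/(n + δ)]^(1/(1−α)), so the ratio is [ (s_U/(n + δ)_U) / (s_K/(n + δ)_K) ]^1.9608.
s_U/(n + δ)_U = 0.32/0.105 = 3.0476; s_K/(n + δ)_K = 0.32/0.130 = 2.4615.
Ratio = (3.0476/2.4615)^1.9608 = 1.2381^1.9608 ≈ 1.5201

ratio ≈ 1.520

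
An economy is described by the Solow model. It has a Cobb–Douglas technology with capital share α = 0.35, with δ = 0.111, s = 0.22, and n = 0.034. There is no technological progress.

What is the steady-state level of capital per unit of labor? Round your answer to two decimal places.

Steady state requires s·f(k) = (n + δ)·k, i.e. s·k^α = (n + δ)·k.
Rearranging, k^(1−α) = s / (n + δ).
k^0.65 = 0.22 / (0.034 + 0.111) = 0.22 / 0.145 = 1.5172
k* = 1.5172^(1/0.65) ≈ 1.8990

k* = 1.90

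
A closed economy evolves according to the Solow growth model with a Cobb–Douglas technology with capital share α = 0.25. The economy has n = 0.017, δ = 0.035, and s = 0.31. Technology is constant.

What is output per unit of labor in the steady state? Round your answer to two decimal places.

y* ≈ 1.81

At the steady state, Δk = 0, so s·k^α = (n + δ)·k.
Rearranging, k^(1−α) = s / (n + δ).
k^0.75 = 0.31 / (0.017 + 0.035) = 0.31 / 0.052 = 5.9615
k* = 5.9615^(1/0.75) ≈ 10.8095
y* = (k*)^α = 10.8095^0.25 ≈ 1.8132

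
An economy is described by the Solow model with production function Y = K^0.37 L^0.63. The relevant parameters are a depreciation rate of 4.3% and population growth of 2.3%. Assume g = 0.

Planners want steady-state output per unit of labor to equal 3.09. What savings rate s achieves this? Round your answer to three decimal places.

s ≈ 0.451

Steady state requires s·f(k) = (n + δ)·k, i.e. s·k^α = (n + δ)·k.
Since y* = [s/(n + δ)]^(α/(1−α)), we have s/(n + δ) = (y*)^((1−α)/α) = 3.09^1.7027 = 6.8274.
Therefore s = 6.8274 × (n + δ) = 6.8274 × 0.066 = 0.4506.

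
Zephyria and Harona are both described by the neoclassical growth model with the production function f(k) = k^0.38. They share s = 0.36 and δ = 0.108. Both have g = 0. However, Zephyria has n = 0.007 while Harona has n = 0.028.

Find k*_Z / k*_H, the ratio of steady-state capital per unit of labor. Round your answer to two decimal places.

ratio ≈ 1.31

Steady-state k* = [s/(n + δ)]^(1/(1−α)), so the ratio is [ (s_Z/(n + δ)_Z) / (s_H/(n + δ)_H) ]^1.6129.
s_Z/(n + δ)_Z = 0.36/0.115 = 3.1304; s_H/(n + δ)_H = 0.36/0.136 = 2.6471.
Ratio = (3.1304/2.6471)^1.6129 = 1.1826^1.6129 ≈ 1.3106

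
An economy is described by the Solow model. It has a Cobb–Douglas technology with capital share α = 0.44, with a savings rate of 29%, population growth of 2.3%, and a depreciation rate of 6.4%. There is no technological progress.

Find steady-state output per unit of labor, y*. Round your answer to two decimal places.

Steady state requires s·f(k) = (n + δ)·k, i.e. s·k^α = (n + δ)·k.
Dividing both sides by k: k^(1−α) = s / (n + δ).
k^0.56 = 0.29 / (0.023 + 0.064) = 0.29 / 0.087 = 3.3333
k* = 3.3333^(1/0.56) ≈ 8.5843
y* = (k*)^α = 8.5843^0.44 ≈ 2.5753

y* = 2.58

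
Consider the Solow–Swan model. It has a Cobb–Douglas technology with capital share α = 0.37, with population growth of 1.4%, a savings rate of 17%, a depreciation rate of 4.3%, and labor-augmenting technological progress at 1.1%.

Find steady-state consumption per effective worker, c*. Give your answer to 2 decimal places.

c* ≈ 1.42

Steady state requires s·f(k) = (n + g + δ)·k, i.e. s·k^α = (n + g + δ)·k.
Rearranging, k^(1−α) = s / (n + g + δ).
k^0.63 = 0.17 / (0.014 + 0.011 + 0.043) = 0.17 / 0.068 = 2.5000
k* = 2.5000^(1/0.63) ≈ 4.2820
y* = (k*)^α = 4.2820^0.37 ≈ 1.7128
c* = (1 − s)·y* = (1 − 0.17) × 1.7128 ≈ 1.4216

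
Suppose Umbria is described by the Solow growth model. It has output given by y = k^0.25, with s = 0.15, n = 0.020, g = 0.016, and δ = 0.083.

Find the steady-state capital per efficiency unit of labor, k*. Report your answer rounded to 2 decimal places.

At the steady state, Δk = 0, so s·k^α = (n + g + δ)·k.
Dividing both sides by k: k^(1−α) = s / (n + g + δ).
k^0.75 = 0.15 / (0.020 + 0.016 + 0.083) = 0.15 / 0.119 = 1.2605
k* = 1.2605^(1/0.75) ≈ 1.3616

k* = 1.36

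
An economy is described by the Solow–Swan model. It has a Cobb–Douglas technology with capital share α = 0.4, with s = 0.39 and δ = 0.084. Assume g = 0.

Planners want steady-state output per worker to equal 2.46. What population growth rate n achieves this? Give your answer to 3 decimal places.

In steady state, investment equals break-even investment: s·k^α = (n + δ)·k.
Since y* = [s/(n + δ)]^(α/(1−α)), we have s/(n + δ) = (y*)^((1−α)/α) = 2.46^1.5 = 3.8584.
Therefore n + δ = s / 3.8584 = 0.39 / 3.8584 = 0.1011, so n = 0.1011 − 0.084 = 0.0171.

n ≈ 0.017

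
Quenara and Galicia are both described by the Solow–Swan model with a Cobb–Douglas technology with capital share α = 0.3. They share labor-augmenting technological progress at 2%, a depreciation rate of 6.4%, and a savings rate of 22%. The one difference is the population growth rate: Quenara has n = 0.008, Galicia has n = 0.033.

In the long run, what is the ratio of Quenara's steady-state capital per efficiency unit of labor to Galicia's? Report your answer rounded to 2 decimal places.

ratio ≈ 1.41

Steady-state k* = [s/(n + g + δ)]^(1/(1−α)), so the ratio is [ (s_Q/(n + g + δ)_Q) / (s_G/(n + g + δ)_G) ]^1.4286.
s_Q/(n + g + δ)_Q = 0.22/0.092 = 2.3913; s_G/(n + g + δ)_G = 0.22/0.117 = 1.8803.
Ratio = (2.3913/1.8803)^1.4286 = 1.2718^1.4286 ≈ 1.4098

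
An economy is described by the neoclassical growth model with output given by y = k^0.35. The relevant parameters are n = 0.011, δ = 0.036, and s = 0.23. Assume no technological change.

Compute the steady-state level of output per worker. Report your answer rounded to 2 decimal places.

y* = 2.35

In steady state, investment equals break-even investment: s·k^α = (n + δ)·k.
Dividing both sides by k: k^(1−α) = s / (n + δ).
k^0.65 = 0.23 / (0.011 + 0.036) = 0.23 / 0.047 = 4.8936
k* = 4.8936^(1/0.65) ≈ 11.5071
y* = (k*)^α = 11.5071^0.35 ≈ 2.3515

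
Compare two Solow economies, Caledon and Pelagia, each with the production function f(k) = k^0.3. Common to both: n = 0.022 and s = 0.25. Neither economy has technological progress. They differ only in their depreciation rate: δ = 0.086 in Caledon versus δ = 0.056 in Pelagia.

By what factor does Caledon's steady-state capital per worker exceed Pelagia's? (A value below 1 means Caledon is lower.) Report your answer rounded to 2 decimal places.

Steady-state k* = [s/(n + δ)]^(1/(1−α)), so the ratio is [ (s_C/(n + δ)_C) / (s_P/(n + δ)_P) ]^1.4286.
s_C/(n + δ)_C = 0.25/0.108 = 2.3148; s_P/(n + δ)_P = 0.25/0.078 = 3.2051.
Ratio = (2.3148/3.2051)^1.4286 = 0.7222^1.4286 ≈ 0.6282

ratio ≈ 0.63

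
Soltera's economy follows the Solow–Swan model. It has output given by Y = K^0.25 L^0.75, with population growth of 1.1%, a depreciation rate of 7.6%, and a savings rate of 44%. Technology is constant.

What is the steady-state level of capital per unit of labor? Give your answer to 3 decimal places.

k* ≈ 8.681

Steady state requires s·f(k) = (n + δ)·k, i.e. s·k^α = (n + δ)·k.
Rearranging, k^(1−α) = s / (n + δ).
k^0.75 = 0.44 / (0.011 + 0.076) = 0.44 / 0.087 = 5.0575
k* = 5.0575^(1/0.75) ≈ 8.6812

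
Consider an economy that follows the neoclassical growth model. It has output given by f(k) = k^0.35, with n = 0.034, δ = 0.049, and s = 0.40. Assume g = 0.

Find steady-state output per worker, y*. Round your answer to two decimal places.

y* ≈ 2.33

In steady state, investment equals break-even investment: s·k^α = (n + δ)·k.
Rearranging, k^(1−α) = s / (n + δ).
k^0.65 = 0.40 / (0.034 + 0.049) = 0.40 / 0.083 = 4.8193
k* = 4.8193^(1/0.65) ≈ 11.2394
y* = (k*)^α = 11.2394^0.35 ≈ 2.3322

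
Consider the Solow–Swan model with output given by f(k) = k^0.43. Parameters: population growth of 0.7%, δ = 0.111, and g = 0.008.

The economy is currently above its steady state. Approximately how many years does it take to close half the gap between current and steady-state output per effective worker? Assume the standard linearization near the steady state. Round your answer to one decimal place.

half-life ≈ 9.7 years

Near the steady state the convergence rate is λ = (1 − α)(n + g + δ).
λ = (1 − 0.43) × 0.126 = 0.57 × 0.126 = 0.07182
Half-life = ln 2 / λ = 0.6931 / 0.07182 ≈ 9.65 years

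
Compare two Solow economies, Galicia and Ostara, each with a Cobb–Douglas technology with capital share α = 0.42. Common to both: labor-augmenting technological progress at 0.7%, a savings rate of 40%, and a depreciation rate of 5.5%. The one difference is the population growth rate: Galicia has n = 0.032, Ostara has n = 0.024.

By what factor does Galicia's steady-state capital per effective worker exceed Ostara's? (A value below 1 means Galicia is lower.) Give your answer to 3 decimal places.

ratio ≈ 0.858

Steady-state k* = [s/(n + g + δ)]^(1/(1−α)), so the ratio is [ (s_G/(n + g + δ)_G) / (s_O/(n + g + δ)_O) ]^1.7241.
s_G/(n + g + δ)_G = 0.40/0.094 = 4.2553; s_O/(n + g + δ)_O = 0.40/0.086 = 4.6512.
Ratio = (4.2553/4.6512)^1.7241 = 0.9149^1.7241 ≈ 0.8578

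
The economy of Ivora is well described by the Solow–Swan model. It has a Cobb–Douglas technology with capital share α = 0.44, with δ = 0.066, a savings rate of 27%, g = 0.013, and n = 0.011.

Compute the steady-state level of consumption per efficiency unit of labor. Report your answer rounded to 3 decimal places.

Steady state requires s·f(k) = (n + g + δ)·k, i.e. s·k^α = (n + g + δ)·k.
Rearranging, k^(1−α) = s / (n + g + δ).
k^0.56 = 0.27 / (0.011 + 0.013 + 0.066) = 0.27 / 0.090 = 3.0000
k* = 3.0000^(1/0.56) ≈ 7.1122
y* = (k*)^α = 7.1122^0.44 ≈ 2.3707
c* = (1 − s)·y* = (1 − 0.27) × 2.3707 ≈ 1.7306

c* = 1.731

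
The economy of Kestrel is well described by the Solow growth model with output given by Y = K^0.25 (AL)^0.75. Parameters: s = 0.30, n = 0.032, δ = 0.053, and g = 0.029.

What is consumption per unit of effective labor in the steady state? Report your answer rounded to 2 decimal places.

c* ≈ 0.97

Steady state requires s·f(k) = (n + g + δ)·k, i.e. s·k^α = (n + g + δ)·k.
Dividing both sides by k: k^(1−α) = s / (n + g + δ).
k^0.75 = 0.30 / (0.032 + 0.029 + 0.053) = 0.30 / 0.114 = 2.6316
k* = 2.6316^(1/0.75) ≈ 3.6332
y* = (k*)^α = 3.6332^0.25 ≈ 1.3806
c* = (1 − s)·y* = (1 − 0.30) × 1.3806 ≈ 0.9664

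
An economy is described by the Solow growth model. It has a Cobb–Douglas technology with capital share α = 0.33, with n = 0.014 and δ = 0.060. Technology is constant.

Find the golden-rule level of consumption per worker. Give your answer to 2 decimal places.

At the golden rule, f'(k) = n + δ, so α·k^(α−1) = n + δ and k_gold = (α/(n + δ))^(1/(1−α)).
k_gold = (0.33/0.074)^(1/0.67) = 4.4595^1.4925 ≈ 9.3124
c_gold = f(k_gold) − (n + δ)·k_gold = 2.0883 − 0.074×9.3124 ≈ 1.3992

c_gold ≈ 1.40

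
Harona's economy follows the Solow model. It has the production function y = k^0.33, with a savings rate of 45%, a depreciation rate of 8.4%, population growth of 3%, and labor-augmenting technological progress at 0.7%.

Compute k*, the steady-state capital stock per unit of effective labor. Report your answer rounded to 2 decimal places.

k* ≈ 7.10

In steady state, investment equals break-even investment: s·k^α = (n + g + δ)·k.
Dividing both sides by k: k^(1−α) = s / (n + g + δ).
k^0.67 = 0.45 / (0.030 + 0.007 + 0.084) = 0.45 / 0.121 = 3.7190
k* = 3.7190^(1/0.67) ≈ 7.1020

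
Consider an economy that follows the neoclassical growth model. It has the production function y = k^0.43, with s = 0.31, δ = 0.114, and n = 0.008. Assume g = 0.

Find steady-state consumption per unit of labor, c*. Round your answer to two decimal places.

Steady state requires s·f(k) = (n + δ)·k, i.e. s·k^α = (n + δ)·k.
Rearranging, k^(1−α) = s / (n + δ).
k^0.57 = 0.31 / (0.008 + 0.114) = 0.31 / 0.122 = 2.5410
k* = 2.5410^(1/0.57) ≈ 5.1349
y* = (k*)^α = 5.1349^0.43 ≈ 2.0208
c* = (1 − s)·y* = (1 − 0.31) × 2.0208 ≈ 1.3944

c* ≈ 1.39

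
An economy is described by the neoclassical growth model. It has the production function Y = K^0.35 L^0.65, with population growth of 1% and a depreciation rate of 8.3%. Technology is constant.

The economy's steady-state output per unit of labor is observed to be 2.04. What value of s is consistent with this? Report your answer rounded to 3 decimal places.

s ≈ 0.350

Steady state requires s·f(k) = (n + δ)·k, i.e. s·k^α = (n + δ)·k.
Since y* = [s/(n + δ)]^(α/(1−α)), we have s/(n + δ) = (y*)^((1−α)/α) = 2.04^1.8571 = 3.7585.
Therefore s = 3.7585 × (n + δ) = 3.7585 × 0.093 = 0.3495.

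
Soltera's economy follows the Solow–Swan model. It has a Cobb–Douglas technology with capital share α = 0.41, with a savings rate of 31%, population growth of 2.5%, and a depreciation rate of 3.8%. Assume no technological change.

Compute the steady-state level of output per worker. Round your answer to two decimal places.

In steady state, investment equals break-even investment: s·k^α = (n + δ)·k.
Rearranging, k^(1−α) = s / (n + δ).
k^0.59 = 0.31 / (0.025 + 0.038) = 0.31 / 0.063 = 4.9206
k* = 4.9206^(1/0.59) ≈ 14.8906
y* = (k*)^α = 14.8906^0.41 ≈ 3.0262

y* = 3.03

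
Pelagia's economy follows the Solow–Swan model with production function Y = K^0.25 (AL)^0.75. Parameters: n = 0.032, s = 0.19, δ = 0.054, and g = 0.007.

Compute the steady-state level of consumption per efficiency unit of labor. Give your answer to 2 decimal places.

c* = 1.03

Steady state requires s·f(k) = (n + g + δ)·k, i.e. s·k^α = (n + g + δ)·k.
Rearranging, k^(1−α) = s / (n + g + δ).
k^0.75 = 0.19 / (0.032 + 0.007 + 0.054) = 0.19 / 0.093 = 2.0430
k* = 2.0430^(1/0.75) ≈ 2.5923
y* = (k*)^α = 2.5923^0.25 ≈ 1.2689
c* = (1 − s)·y* = (1 − 0.19) × 1.2689 ≈ 1.0278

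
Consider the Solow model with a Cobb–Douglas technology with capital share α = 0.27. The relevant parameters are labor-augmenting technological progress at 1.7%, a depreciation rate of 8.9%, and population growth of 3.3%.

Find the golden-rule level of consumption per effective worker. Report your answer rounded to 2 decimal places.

At the golden rule, f'(k) = n + g + δ, so α·k^(α−1) = n + g + δ and k_gold = (α/(n + g + δ))^(1/(1−α)).
k_gold = (0.27/0.139)^(1/0.73) = 1.9424^1.3699 ≈ 2.4831
c_gold = f(k_gold) − (n + g + δ)·k_gold = 1.2783 − 0.139×2.4831 ≈ 0.9331

c_gold ≈ 0.93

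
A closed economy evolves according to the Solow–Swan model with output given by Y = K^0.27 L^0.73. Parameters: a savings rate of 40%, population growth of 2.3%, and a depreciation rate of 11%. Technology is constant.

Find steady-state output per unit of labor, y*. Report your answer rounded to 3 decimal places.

y* = 1.503

In steady state, investment equals break-even investment: s·k^α = (n + δ)·k.
Dividing both sides by k: k^(1−α) = s / (n + δ).
k^0.73 = 0.40 / (0.023 + 0.110) = 0.40 / 0.133 = 3.0075
k* = 3.0075^(1/0.73) ≈ 4.5194
y* = (k*)^α = 4.5194^0.27 ≈ 1.5027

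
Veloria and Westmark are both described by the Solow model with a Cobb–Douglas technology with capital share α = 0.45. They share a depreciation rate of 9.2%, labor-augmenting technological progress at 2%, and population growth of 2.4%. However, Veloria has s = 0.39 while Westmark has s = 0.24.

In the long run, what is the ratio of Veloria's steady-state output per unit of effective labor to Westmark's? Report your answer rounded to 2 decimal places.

Steady-state y* = [s/(n + g + δ)]^(α/(1−α)), so the ratio is [ (s_V/(n + g + δ)_V) / (s_W/(n + g + δ)_W) ]^0.8182.
s_V/(n + g + δ)_V = 0.39/0.136 = 2.8676; s_W/(n + g + δ)_W = 0.24/0.136 = 1.7647.
Ratio = (2.8676/1.7647)^0.8182 = 1.6250^0.8182 ≈ 1.4877

ratio ≈ 1.49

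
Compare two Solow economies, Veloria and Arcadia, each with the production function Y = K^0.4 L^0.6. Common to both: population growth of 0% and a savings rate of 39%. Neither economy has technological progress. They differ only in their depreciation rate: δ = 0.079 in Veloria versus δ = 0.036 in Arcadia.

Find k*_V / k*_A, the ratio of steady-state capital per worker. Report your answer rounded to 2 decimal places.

Steady-state k* = [s/(n + δ)]^(1/(1−α)), so the ratio is [ (s_V/(n + δ)_V) / (s_A/(n + δ)_A) ]^1.6667.
s_V/(n + δ)_V = 0.39/0.079 = 4.9367; s_A/(n + δ)_A = 0.39/0.036 = 10.8333.
Ratio = (4.9367/10.8333)^1.6667 = 0.4557^1.6667 ≈ 0.2698

ratio ≈ 0.27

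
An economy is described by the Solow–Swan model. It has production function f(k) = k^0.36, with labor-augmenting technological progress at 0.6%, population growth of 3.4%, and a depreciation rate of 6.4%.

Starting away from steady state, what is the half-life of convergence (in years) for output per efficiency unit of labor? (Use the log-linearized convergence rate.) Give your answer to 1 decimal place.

Near the steady state the convergence rate is λ = (1 − α)(n + g + δ).
λ = (1 − 0.36) × 0.104 = 0.64 × 0.104 = 0.06656
Half-life = ln 2 / λ = 0.6931 / 0.06656 ≈ 10.41 years

t_½ ≈ 10.4 years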